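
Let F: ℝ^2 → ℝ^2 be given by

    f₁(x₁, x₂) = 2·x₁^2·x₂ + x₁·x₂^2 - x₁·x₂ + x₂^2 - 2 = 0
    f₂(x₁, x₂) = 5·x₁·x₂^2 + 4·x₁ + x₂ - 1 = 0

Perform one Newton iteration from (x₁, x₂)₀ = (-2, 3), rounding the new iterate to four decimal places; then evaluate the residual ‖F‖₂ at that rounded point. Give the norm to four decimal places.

28.8436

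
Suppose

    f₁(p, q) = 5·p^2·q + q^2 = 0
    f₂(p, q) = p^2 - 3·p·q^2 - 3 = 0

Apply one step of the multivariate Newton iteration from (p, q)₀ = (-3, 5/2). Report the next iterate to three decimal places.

(-1.956, 1.691)

At (-3, 5/2): F = (118.750, 62.250).
Jacobian J = [[10·p·q, 5·p^2 + 2·q], [2·p - 3·q^2, -6·p·q]].
At the point, J = [[-75.000, 50.000], [-24.750, 45.000]] (det J = -2137.500).
Solving J·Δ = −F gives Δ = (1.044, -0.809).
Then the next iterate is (p, q)₁ = (-1.956, 1.691).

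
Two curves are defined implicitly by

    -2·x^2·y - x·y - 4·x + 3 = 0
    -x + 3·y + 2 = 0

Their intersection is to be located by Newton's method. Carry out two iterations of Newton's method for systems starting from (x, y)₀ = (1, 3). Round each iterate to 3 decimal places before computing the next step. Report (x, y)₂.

At (1, 3): F = (-10.000, 10.000).
Jacobian J = [[-4·x·y - y - 4, -2·x^2 - x], [-1, 3]].
At the point, J = [[-19.000, -3.000], [-1.000, 3.000]] (det J = -60.000).
Solving J·Δ = −F gives Δ = (0.000, -3.333).
Then the next iterate is (x, y)₁ = (1.000, -0.333).
Round to (1.000, -0.333) and repeat: F = (-0.001, 0.001), J = [[-2.335, -3.000], [-1.000, 3.000]].
Δ = (0.000, 0.000), so (x, y)₂ = (1.000, -0.333).

(1.000, -0.333)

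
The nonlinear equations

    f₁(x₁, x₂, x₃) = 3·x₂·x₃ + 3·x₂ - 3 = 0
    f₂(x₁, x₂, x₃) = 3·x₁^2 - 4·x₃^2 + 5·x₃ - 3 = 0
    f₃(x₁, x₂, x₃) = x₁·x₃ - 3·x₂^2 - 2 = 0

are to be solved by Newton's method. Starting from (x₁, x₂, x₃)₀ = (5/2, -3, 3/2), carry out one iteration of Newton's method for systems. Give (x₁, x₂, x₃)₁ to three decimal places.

(0.900, -1.271, 0.108)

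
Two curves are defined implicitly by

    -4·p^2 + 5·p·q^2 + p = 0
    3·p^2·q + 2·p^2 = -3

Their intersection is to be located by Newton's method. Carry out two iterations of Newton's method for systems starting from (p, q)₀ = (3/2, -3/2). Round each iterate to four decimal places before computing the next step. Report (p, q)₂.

(1.6219, -1.0437)

At (3/2, -3/2): F = (9.3750, -2.6250).
Jacobian J = [[-8·p + 5·q^2 + 1, 10·p·q], [6·p·q + 4·p, 3·p^2]].
At the point, J = [[0.2500, -22.5000], [-7.5000, 6.7500]] (det J = -167.0625).
Solving J·Δ = −F gives Δ = (0.0253, 0.4169).
Then the next iterate is (p, q)₁ = (1.5253, -1.0831).
Round to (1.5253, -1.0831) and repeat: F = (1.165830, 0.093453), J = [[-5.336872, -16.520524], [-3.811115, 6.979620]].
Δ = (0.0966, 0.0394), so (p, q)₂ = (1.6219, -1.0437).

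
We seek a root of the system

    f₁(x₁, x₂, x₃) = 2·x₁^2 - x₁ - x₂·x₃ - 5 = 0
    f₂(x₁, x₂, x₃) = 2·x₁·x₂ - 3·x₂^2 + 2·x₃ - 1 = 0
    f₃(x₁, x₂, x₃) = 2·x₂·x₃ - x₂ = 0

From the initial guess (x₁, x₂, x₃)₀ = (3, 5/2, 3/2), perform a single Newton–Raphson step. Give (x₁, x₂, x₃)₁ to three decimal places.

At (3, 5/2, 3/2): F = (6.250, -1.750, 5.000).
Jacobian J = [[4·x₁ - 1, -x₃, -x₂], [2·x₂, 2·x₁ - 6·x₂, 2], [0, 2·x₃ - 1, 2·x₂]].
At the point, J = [[11.000, -1.500, -2.500], [5.000, -9.000, 2.000], [0.000, 2.000, 5.000]] (det J = -526.500).
Solving J·Δ = −F gives Δ = (-0.832, -0.807, -0.677).
Then the next iterate is (x₁, x₂, x₃)₁ = (2.168, 1.693, 0.823).

(2.168, 1.693, 0.823)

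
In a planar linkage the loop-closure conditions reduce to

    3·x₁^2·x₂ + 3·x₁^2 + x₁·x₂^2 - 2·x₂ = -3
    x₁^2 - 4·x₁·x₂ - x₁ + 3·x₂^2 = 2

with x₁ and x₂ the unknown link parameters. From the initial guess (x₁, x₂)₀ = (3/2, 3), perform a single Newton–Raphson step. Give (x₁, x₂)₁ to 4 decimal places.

(0.9931, 1.9317)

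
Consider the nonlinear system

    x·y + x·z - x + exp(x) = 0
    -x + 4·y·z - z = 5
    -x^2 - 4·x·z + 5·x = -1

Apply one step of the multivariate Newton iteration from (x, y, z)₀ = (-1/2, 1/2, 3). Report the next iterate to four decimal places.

At (-1/2, 1/2, 3): F = (-0.643469, -1.5000, 4.2500).
Jacobian J = [[y + z + exp(x) - 1, x, x], [-1, 4·z, 4·y - 1], [-2·x - 4·z + 5, 0, -4·x]].
At the point, J = [[3.106531, -0.5000, -0.5000], [-1.0000, 12.0000, 1.0000], [-6.0000, 0.0000, 2.0000]] (det J = 40.556736).
Solving J·Δ = −F gives Δ = (-0.1586, 0.3285, -2.6008).
Then the next iterate is (x, y, z)₁ = (-0.6586, 0.8285, 0.3992).

(-0.6586, 0.8285, 0.3992)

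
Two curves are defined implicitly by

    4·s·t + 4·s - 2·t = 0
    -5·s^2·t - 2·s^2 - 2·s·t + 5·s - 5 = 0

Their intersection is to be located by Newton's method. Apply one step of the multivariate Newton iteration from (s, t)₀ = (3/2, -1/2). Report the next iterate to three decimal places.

(0.175, -0.838)

At (3/2, -1/2): F = (4.000, 5.125).
Jacobian J = [[4·t + 4, 4·s - 2], [-10·s·t - 4·s - 2·t + 5, -5·s^2 - 2·s]].
At the point, J = [[2.000, 4.000], [7.500, -14.250]] (det J = -58.500).
Solving J·Δ = −F gives Δ = (-1.325, -0.338).
Then the next iterate is (s, t)₁ = (0.175, -0.838).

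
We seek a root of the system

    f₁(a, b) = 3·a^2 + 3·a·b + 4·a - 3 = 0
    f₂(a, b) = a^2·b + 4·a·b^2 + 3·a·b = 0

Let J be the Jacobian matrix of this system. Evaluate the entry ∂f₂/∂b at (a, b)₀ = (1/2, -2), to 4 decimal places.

∂f₂/∂b = a^2 + 8·a·b + 3·a.
At (1/2, -2) this is -6.2500.

-6.2500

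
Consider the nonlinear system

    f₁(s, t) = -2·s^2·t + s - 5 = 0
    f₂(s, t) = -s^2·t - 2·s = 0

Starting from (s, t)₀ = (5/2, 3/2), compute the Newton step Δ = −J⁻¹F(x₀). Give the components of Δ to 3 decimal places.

(-1.500, -0.020)

At (5/2, 3/2): F = (-21.250, -14.375).
Jacobian J = [[-4·s·t + 1, -2·s^2], [-2·s·t - 2, -s^2]].
At the point, J = [[-14.000, -12.500], [-9.500, -6.250]] (det J = -31.250).
Solving J·Δ = −F gives Δ = (-1.500, -0.020).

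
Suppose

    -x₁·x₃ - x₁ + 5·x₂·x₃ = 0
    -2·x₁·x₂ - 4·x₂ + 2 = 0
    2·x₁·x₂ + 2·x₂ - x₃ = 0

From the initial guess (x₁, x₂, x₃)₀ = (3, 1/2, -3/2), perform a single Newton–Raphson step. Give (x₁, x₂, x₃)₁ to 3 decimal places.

(4.348, 0.065, 1.870)

At (3, 1/2, -3/2): F = (-2.250, -3.000, 5.500).
Jacobian J = [[-x₃ - 1, 5·x₃, -x₁ + 5·x₂], [-2·x₂, -2·x₁ - 4, 0], [2·x₂, 2·x₁ + 2, -1]].
At the point, J = [[0.500, -7.500, -0.500], [-1.000, -10.000, 0.000], [1.000, 8.000, -1.000]] (det J = 11.500).
Solving J·Δ = −F gives Δ = (1.348, -0.435, 3.370).
Then the next iterate is (x₁, x₂, x₃)₁ = (4.348, 0.065, 1.870).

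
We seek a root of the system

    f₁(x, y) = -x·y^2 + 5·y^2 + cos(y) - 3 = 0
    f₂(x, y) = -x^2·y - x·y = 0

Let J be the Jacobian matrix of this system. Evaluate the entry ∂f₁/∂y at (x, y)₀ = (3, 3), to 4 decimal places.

11.8589

∂f₁/∂y = -2·x·y + 10·y - sin(y).
At (3, 3) this is 11.8589.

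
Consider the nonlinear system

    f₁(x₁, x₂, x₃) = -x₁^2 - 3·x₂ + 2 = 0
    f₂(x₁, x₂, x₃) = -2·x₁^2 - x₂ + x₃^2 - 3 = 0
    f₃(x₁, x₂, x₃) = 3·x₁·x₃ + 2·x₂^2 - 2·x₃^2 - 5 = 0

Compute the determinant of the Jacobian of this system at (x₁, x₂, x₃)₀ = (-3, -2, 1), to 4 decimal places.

J = [[-2·x₁, -3, 0], [-4·x₁, -1, 2·x₃], [3·x₃, 4·x₂, 3·x₁ - 4·x₃]].
At the point, J = [[6.0000, -3.0000, 0.0000], [12.0000, -1.0000, 2.0000], [3.0000, -8.0000, -13.0000]].
det J = -312.0000.

-312.0000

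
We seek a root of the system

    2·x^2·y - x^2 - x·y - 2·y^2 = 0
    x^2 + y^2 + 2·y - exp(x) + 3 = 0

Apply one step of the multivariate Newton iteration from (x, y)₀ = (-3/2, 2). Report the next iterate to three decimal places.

At (-3/2, 2): F = (1.750, 13.02687).
Jacobian J = [[4·x·y - 2·x - y, 2·x^2 - x - 4·y], [2·x - exp(x), 2·y + 2]].
At the point, J = [[-11.000, -2.000], [-3.22313, 6.000]] (det J = -72.44626).
Solving J·Δ = −F gives Δ = (0.505, -1.900).
Then the next iterate is (x, y)₁ = (-0.995, 0.100).

(-0.995, 0.100)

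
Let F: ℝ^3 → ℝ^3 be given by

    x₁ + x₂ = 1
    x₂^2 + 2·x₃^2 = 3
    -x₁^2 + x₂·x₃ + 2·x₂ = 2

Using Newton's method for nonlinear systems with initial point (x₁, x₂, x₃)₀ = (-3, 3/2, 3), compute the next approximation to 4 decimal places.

At (-3, 3/2, 3): F = (-2.5000, 17.2500, -3.5000).
Jacobian J = [[1, 1, 0], [0, 2·x₂, 4·x₃], [-2·x₁, x₃ + 2, x₂]].
At the point, J = [[1.0000, 1.0000, 0.0000], [0.0000, 3.0000, 12.0000], [6.0000, 5.0000, 1.5000]] (det J = 16.5000).
Solving J·Δ = −F gives Δ = (-4.2955, 6.7955, -3.1364).
Then the next iterate is (x₁, x₂, x₃)₁ = (-7.2955, 8.2955, -0.1364).

(-7.2955, 8.2955, -0.1364)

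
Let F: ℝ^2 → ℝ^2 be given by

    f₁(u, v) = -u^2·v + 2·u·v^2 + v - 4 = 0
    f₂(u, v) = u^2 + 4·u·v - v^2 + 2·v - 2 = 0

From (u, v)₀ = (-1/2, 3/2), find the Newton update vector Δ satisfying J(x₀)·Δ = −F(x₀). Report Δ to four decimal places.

(0.9444, 0.2407)

At (-1/2, 3/2): F = (-5.1250, -4.0000).
Jacobian J = [[-2·u·v + 2·v^2, -u^2 + 4·u·v + 1], [2·u + 4·v, 4·u - 2·v + 2]].
At the point, J = [[6.0000, -2.2500], [5.0000, -3.0000]] (det J = -6.7500).
Solving J·Δ = −F gives Δ = (0.9444, 0.2407).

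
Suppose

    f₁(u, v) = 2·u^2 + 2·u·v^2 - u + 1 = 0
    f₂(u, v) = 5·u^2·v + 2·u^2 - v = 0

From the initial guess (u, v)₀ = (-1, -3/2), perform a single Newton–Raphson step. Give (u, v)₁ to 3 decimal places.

At (-1, -3/2): F = (-0.500, -4.000).
Jacobian J = [[4·u + 2·v^2 - 1, 4·u·v], [10·u·v + 4·u, 5·u^2 - 1]].
At the point, J = [[-0.500, 6.000], [11.000, 4.000]] (det J = -68.000).
Solving J·Δ = −F gives Δ = (0.324, 0.110).
Then the next iterate is (u, v)₁ = (-0.676, -1.390).

(-0.676, -1.390)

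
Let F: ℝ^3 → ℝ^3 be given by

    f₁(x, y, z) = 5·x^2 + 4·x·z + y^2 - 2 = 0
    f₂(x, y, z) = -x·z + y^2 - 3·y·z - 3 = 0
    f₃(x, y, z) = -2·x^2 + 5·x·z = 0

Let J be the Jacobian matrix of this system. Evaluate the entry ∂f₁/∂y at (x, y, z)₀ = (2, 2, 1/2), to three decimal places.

4.000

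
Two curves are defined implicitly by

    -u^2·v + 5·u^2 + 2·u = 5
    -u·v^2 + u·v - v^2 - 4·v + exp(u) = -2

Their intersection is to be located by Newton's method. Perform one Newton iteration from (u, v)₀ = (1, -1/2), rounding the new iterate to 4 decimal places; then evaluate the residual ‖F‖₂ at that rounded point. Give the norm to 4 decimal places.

87.0228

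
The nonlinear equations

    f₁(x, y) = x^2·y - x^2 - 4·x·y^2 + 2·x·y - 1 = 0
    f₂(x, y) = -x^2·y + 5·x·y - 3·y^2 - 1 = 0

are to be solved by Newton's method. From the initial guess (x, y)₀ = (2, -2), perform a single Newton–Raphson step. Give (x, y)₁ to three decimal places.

At (2, -2): F = (-53.000, -25.000).
Jacobian J = [[2·x·y - 2·x - 4·y^2 + 2·y, x^2 - 8·x·y + 2·x], [-2·x·y + 5·y, -x^2 + 5·x - 6·y]].
At the point, J = [[-32.000, 40.000], [-2.000, 18.000]] (det J = -496.000).
Solving J·Δ = −F gives Δ = (0.093, 1.399).
Then the next iterate is (x, y)₁ = (2.093, -0.601).

(2.093, -0.601)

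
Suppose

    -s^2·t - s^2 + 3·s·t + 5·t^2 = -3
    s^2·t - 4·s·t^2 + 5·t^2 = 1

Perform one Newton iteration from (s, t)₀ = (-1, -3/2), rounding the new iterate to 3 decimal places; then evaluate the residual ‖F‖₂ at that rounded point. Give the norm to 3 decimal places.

At (-1, -3/2): F = (19.250, 17.750).
Jacobian J = [[-2·s·t - 2·s + 3·t, -s^2 + 3·s + 10·t], [2·s·t - 4·t^2, s^2 - 8·s·t + 10·t]].
At the point, J = [[-5.500, -19.000], [-6.000, -26.000]] (det J = 29.000).
Solving J·Δ = −F gives Δ = (5.629, -0.616).
Then the next iterate is (s, t)₁ = (4.629, -2.116).
Re-evaluating at (4.629, -2.116): F = (19.91564, -106.85818), so ‖F‖₂ = 108.698.

108.698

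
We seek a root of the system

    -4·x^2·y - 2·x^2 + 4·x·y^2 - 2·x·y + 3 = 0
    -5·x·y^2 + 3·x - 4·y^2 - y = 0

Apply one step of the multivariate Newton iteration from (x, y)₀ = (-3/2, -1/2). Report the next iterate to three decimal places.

(-1.500, -1.194)

At (-3/2, -1/2): F = (0.000, -3.125).
Jacobian J = [[-8·x·y - 4·x + 4·y^2 - 2·y, -4·x^2 + 8·x·y - 2·x], [-5·y^2 + 3, -10·x·y - 8·y - 1]].
At the point, J = [[2.000, 0.000], [1.750, -4.500]] (det J = -9.000).
Solving J·Δ = −F gives Δ = (0.000, -0.694).
Then the next iterate is (x, y)₁ = (-1.500, -1.194).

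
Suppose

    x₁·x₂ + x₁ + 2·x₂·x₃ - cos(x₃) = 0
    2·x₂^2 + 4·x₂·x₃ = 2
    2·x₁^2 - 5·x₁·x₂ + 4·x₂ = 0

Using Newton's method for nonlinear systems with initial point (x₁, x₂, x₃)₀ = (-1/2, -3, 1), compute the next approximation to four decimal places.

(0.1043, -1.2854, 0.1903)

At (-1/2, -3, 1): F = (-5.540302, 4.0000, -19.0000).
Jacobian J = [[x₂ + 1, x₁ + 2·x₃, 2·x₂ + sin(x₃)], [0, 4·x₂ + 4·x₃, 4·x₂], [4·x₁ - 5·x₂, -5·x₁ + 4, 0]].
At the point, J = [[-2.0000, 1.5000, -5.158529], [0.0000, -8.0000, -12.0000], [13.0000, 6.5000, 0.0000]] (det J = -926.487018).
Solving J·Δ = −F gives Δ = (0.6043, 1.7146, -0.8097).
Then the next iterate is (x₁, x₂, x₃)₁ = (0.1043, -1.2854, 0.1903).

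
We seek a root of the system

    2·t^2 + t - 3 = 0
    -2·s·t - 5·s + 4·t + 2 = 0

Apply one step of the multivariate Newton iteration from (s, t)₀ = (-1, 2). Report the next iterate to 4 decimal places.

(0.5926, 1.2222)

At (-1, 2): F = (7.0000, 19.0000).
Jacobian J = [[0, 4·t + 1], [-2·t - 5, -2·s + 4]].
At the point, J = [[0.0000, 9.0000], [-9.0000, 6.0000]] (det J = 81.0000).
Solving J·Δ = −F gives Δ = (1.5926, -0.7778).
Then the next iterate is (s, t)₁ = (0.5926, 1.2222).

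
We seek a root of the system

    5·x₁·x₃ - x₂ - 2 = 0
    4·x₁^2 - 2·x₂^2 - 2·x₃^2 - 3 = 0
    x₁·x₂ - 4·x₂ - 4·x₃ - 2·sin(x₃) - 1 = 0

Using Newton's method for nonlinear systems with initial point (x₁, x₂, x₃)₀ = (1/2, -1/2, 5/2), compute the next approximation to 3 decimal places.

At (1/2, -1/2, 5/2): F = (4.750, -15.000, -10.44694).
Jacobian J = [[5·x₃, -1, 5·x₁], [8·x₁, -4·x₂, -4·x₃], [x₂, x₁ - 4, -2·cos(x₃) - 4]].
At the point, J = [[12.500, -1.000, 2.500], [4.000, 2.000, -10.000], [-0.500, -3.500, -2.39771]] (det J = -544.53367).
Solving J·Δ = −F gives Δ = (-0.136, -1.672, -1.889).
Then the next iterate is (x₁, x₂, x₃)₁ = (0.364, -2.172, 0.611).

(0.364, -2.172, 0.611)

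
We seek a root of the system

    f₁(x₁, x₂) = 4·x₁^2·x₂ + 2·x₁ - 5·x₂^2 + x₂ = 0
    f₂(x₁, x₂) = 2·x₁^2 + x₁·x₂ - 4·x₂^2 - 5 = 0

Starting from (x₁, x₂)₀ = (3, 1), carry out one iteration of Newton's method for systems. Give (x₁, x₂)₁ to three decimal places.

(1.931, 0.622)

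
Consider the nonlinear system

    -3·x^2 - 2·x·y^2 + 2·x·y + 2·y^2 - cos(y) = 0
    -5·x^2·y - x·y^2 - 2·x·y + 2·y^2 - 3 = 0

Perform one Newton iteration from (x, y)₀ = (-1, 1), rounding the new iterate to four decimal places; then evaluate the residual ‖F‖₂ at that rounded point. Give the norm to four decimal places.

1.7478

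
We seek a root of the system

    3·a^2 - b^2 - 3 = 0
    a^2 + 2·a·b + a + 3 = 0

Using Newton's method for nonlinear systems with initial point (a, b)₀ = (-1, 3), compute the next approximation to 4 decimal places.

(-1.0000, 1.5000)

At (-1, 3): F = (-9.0000, -3.0000).
Jacobian J = [[6·a, -2·b], [2·a + 2·b + 1, 2·a]].
At the point, J = [[-6.0000, -6.0000], [5.0000, -2.0000]] (det J = 42.0000).
Solving J·Δ = −F gives Δ = (0.0000, -1.5000).
Then the next iterate is (a, b)₁ = (-1.0000, 1.5000).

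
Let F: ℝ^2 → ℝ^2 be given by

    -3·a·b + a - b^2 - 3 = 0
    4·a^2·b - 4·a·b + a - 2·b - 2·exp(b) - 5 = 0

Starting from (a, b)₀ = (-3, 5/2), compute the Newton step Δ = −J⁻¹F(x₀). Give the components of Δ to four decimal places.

At (-3, 5/2): F = (10.2500, 82.635012).
Jacobian J = [[-3·b + 1, -3·a - 2·b], [8·a·b - 4·b + 1, 4·a^2 - 4·a - 2·exp(b) - 2]].
At the point, J = [[-6.5000, 4.0000], [-69.0000, 21.635012]] (det J = 135.372421).
Solving J·Δ = −F gives Δ = (0.8036, -1.2567).

(0.8036, -1.2567)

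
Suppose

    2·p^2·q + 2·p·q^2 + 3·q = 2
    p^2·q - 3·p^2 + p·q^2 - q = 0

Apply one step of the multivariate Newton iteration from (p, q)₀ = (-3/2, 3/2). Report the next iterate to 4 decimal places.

(-0.6717, 0.6818)

At (-3/2, 3/2): F = (2.5000, -8.2500).
Jacobian J = [[4·p·q + 2·q^2, 2·p^2 + 4·p·q + 3], [2·p·q - 6·p + q^2, p^2 + 2·p·q - 1]].
At the point, J = [[-4.5000, -1.5000], [6.7500, -3.2500]] (det J = 24.7500).
Solving J·Δ = −F gives Δ = (0.8283, -0.8182).
Then the next iterate is (p, q)₁ = (-0.6717, 0.6818).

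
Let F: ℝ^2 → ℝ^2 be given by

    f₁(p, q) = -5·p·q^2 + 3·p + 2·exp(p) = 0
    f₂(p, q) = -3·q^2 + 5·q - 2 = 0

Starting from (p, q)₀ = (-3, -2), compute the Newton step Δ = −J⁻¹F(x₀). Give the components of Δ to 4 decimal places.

At (-3, -2): F = (51.099574, -24.0000).
Jacobian J = [[-5·q^2 + 2·exp(p) + 3, -10·p·q], [0, -6·q + 5]].
At the point, J = [[-16.900426, -60.0000], [0.0000, 17.0000]] (det J = -287.307240).
Solving J·Δ = −F gives Δ = (-1.9885, 1.4118).

(-1.9885, 1.4118)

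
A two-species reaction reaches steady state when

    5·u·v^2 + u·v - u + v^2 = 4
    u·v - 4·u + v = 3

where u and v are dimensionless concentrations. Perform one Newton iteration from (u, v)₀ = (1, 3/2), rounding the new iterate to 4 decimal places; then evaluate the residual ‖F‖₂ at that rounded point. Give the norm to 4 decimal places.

6.7893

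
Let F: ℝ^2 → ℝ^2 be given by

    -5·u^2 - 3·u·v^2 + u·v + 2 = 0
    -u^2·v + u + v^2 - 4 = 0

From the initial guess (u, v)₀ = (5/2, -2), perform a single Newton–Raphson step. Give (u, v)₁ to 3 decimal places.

(-1.549, -4.882)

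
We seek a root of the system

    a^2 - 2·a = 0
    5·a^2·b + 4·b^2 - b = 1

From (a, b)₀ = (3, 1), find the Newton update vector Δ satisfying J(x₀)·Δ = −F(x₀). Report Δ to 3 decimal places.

(-0.750, -0.471)

At (3, 1): F = (3.000, 47.000).
Jacobian J = [[2·a - 2, 0], [10·a·b, 5·a^2 + 8·b - 1]].
At the point, J = [[4.000, 0.000], [30.000, 52.000]] (det J = 208.000).
Solving J·Δ = −F gives Δ = (-0.750, -0.471).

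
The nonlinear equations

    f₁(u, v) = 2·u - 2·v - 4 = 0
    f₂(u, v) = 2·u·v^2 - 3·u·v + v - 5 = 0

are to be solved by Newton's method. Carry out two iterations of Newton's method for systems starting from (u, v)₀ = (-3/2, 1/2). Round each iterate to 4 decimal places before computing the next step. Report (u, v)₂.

(5.5250, 3.5250)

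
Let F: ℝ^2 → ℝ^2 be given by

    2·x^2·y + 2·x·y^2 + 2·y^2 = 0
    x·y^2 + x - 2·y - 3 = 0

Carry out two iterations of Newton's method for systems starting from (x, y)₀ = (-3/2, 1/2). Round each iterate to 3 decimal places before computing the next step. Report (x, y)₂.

At (-3/2, 1/2): F = (2.000, -5.875).
Jacobian J = [[4·x·y + 2·y^2, 2·x^2 + 4·x·y + 4·y], [y^2 + 1, 2·x·y - 2]].
At the point, J = [[-2.500, 3.500], [1.250, -3.500]] (det J = 4.375).
Solving J·Δ = −F gives Δ = (-3.100, -2.786).
Then the next iterate is (x, y)₁ = (-4.600, -2.286).
Round to (-4.600, -2.286) and repeat: F = (-134.36925, -27.06666), J = [[52.51399, 75.23840], [6.22580, 19.03120]].
Δ = (0.981, 1.101), so (x, y)₂ = (-3.619, -1.185).

(-3.619, -1.185)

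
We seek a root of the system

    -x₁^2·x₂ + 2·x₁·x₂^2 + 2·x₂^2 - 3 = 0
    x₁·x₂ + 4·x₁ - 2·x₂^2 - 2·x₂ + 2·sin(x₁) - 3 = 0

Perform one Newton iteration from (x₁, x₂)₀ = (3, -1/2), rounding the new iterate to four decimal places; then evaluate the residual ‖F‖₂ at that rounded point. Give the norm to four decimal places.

8.7032

At (3, -1/2): F = (3.5000, 8.282240).
Jacobian J = [[-2·x₁·x₂ + 2·x₂^2, -x₁^2 + 4·x₁·x₂ + 4·x₂], [x₂ + 2·cos(x₁) + 4, x₁ - 4·x₂ - 2]].
At the point, J = [[3.5000, -17.0000], [1.520015, 3.0000]] (det J = 36.340255).
Solving J·Δ = −F gives Δ = (-4.1634, -0.6513).
Then the next iterate is (x₁, x₂)₁ = (-1.1634, -1.1513).
Re-evaluating at (-1.1634, -1.1513): F = (-1.874887, -8.498872), so ‖F‖₂ = 8.7032.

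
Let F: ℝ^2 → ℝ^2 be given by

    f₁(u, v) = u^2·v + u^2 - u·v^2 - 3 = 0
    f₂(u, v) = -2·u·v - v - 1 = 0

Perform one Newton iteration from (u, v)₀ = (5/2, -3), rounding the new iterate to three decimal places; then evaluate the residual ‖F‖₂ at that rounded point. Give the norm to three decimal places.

284.778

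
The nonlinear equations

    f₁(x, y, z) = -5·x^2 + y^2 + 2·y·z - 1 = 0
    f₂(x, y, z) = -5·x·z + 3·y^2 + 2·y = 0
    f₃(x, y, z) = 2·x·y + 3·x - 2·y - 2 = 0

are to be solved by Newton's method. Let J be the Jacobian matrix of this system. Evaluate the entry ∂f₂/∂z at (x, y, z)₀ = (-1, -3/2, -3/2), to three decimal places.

∂f₂/∂z = -5·x.
At (-1, -3/2, -3/2) this is 5.000.

5.000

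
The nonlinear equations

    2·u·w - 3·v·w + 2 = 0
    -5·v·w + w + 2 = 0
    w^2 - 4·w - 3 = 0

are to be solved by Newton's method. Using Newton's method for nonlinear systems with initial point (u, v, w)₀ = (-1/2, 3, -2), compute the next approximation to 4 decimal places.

At (-1/2, 3, -2): F = (22.0000, 30.0000, 9.0000).
Jacobian J = [[2·w, -3·w, 2·u - 3·v], [0, -5·w, -5·v + 1], [0, 0, 2·w - 4]].
At the point, J = [[-4.0000, 6.0000, -10.0000], [0.0000, 10.0000, -14.0000], [0.0000, 0.0000, -8.0000]] (det J = 320.0000).
Solving J·Δ = −F gives Δ = (0.5500, -1.4250, 1.1250).
Then the next iterate is (u, v, w)₁ = (0.0500, 1.5750, -0.8750).

(0.0500, 1.5750, -0.8750)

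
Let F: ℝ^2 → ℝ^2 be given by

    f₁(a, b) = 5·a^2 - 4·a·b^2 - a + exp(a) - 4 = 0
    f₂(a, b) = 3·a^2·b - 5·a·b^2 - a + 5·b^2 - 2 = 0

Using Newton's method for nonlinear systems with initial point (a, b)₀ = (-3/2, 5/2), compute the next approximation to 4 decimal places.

At (-3/2, 5/2): F = (46.473130, 94.5000).
Jacobian J = [[10·a - 4·b^2 + exp(a) - 1, -8·a·b], [6·a·b - 5·b^2 - 1, 3·a^2 - 10·a·b + 10·b]].
At the point, J = [[-40.776870, 30.0000], [-54.7500, 69.2500]] (det J = -1181.298236).
Solving J·Δ = −F gives Δ = (0.3244, -1.1081).
Then the next iterate is (a, b)₁ = (-1.1756, 1.3919).

(-1.1756, 1.3919)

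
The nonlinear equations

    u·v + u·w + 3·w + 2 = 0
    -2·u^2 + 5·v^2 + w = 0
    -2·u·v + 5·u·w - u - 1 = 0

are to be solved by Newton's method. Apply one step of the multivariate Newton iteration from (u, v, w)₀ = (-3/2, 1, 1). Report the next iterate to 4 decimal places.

(-1.9363, 1.1699, 0.4183)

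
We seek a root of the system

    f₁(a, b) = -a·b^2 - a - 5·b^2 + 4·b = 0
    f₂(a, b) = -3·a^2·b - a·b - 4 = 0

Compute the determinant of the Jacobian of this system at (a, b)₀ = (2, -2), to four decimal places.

-762.0000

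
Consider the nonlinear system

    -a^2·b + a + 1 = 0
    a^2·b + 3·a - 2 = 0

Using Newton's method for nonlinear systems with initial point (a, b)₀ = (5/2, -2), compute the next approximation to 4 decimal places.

At (5/2, -2): F = (16.0000, -7.0000).
Jacobian J = [[-2·a·b + 1, -a^2], [2·a·b + 3, a^2]].
At the point, J = [[11.0000, -6.2500], [-7.0000, 6.2500]] (det J = 25.0000).
Solving J·Δ = −F gives Δ = (-2.2500, -1.4000).
Then the next iterate is (a, b)₁ = (0.2500, -3.4000).

(0.2500, -3.4000)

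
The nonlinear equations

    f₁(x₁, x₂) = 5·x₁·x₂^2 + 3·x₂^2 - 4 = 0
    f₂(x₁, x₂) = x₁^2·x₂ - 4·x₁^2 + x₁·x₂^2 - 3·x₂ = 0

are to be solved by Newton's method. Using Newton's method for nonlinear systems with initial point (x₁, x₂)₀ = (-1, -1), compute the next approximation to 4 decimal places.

(-0.7273, 0.1591)

At (-1, -1): F = (-6.0000, -3.0000).
Jacobian J = [[5·x₂^2, 10·x₁·x₂ + 6·x₂], [2·x₁·x₂ - 8·x₁ + x₂^2, x₁^2 + 2·x₁·x₂ - 3]].
At the point, J = [[5.0000, 4.0000], [11.0000, 0.0000]] (det J = -44.0000).
Solving J·Δ = −F gives Δ = (0.2727, 1.1591).
Then the next iterate is (x₁, x₂)₁ = (-0.7273, 0.1591).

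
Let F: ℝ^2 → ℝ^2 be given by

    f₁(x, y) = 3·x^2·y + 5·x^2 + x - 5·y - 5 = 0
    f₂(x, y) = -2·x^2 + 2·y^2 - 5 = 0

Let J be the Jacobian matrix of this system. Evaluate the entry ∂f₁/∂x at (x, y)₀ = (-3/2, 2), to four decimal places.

-32.0000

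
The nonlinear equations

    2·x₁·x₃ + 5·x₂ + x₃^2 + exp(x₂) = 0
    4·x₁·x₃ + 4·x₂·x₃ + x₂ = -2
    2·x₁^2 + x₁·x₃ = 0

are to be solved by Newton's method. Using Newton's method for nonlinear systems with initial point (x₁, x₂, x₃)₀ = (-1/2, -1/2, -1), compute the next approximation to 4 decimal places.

(-0.3021, -0.0137, -0.1877)

At (-1/2, -1/2, -1): F = (0.106531, 5.5000, 1.0000).
Jacobian J = [[2·x₃, exp(x₂) + 5, 2·x₁ + 2·x₃], [4·x₃, 4·x₃ + 1, 4·x₁ + 4·x₂], [4·x₁ + x₃, 0, x₁]].
At the point, J = [[-2.0000, 5.606531, -3.0000], [-4.0000, -3.0000, -4.0000], [-3.0000, 0.0000, -0.5000]] (det J = 80.065307).
Solving J·Δ = −F gives Δ = (0.1979, 0.4863, 0.8123).
Then the next iterate is (x₁, x₂, x₃)₁ = (-0.3021, -0.0137, -0.1877).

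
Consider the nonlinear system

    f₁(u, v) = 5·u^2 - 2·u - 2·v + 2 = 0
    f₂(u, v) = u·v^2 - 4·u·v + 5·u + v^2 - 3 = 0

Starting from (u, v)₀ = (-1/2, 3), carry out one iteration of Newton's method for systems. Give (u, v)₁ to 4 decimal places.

At (-1/2, 3): F = (-1.7500, 5.0000).
Jacobian J = [[10·u - 2, -2], [v^2 - 4·v + 5, 2·u·v - 4·u + 2·v]].
At the point, J = [[-7.0000, -2.0000], [2.0000, 5.0000]] (det J = -31.0000).
Solving J·Δ = −F gives Δ = (0.0403, -1.0161).
Then the next iterate is (u, v)₁ = (-0.4597, 1.9839).

(-0.4597, 1.9839)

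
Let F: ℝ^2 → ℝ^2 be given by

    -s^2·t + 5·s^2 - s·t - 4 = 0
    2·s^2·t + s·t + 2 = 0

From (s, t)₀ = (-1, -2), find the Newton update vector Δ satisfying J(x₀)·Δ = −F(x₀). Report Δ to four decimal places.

At (-1, -2): F = (1.0000, 0.0000).
Jacobian J = [[-2·s·t + 10·s - t, -s^2 - s], [4·s·t + t, 2·s^2 + s]].
At the point, J = [[-12.0000, 0.0000], [6.0000, 1.0000]] (det J = -12.0000).
Solving J·Δ = −F gives Δ = (0.0833, -0.5000).

(0.0833, -0.5000)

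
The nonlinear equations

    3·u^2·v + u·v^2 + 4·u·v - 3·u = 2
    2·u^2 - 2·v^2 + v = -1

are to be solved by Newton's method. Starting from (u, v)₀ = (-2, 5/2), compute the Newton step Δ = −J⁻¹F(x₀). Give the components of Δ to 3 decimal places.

At (-2, 5/2): F = (1.500, -1.000).
Jacobian J = [[6·u·v + v^2 + 4·v - 3, 3·u^2 + 2·u·v + 4·u], [4·u, -4·v + 1]].
At the point, J = [[-16.750, -6.000], [-8.000, -9.000]] (det J = 102.750).
Solving J·Δ = −F gives Δ = (0.190, -0.280).

(0.190, -0.280)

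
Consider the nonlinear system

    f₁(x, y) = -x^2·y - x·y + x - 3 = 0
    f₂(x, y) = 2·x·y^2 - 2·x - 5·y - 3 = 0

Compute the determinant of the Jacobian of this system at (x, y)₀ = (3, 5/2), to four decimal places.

-286.5000

J = [[-2·x·y - y + 1, -x^2 - x], [2·y^2 - 2, 4·x·y - 5]].
At the point, J = [[-16.5000, -12.0000], [10.5000, 25.0000]].
det J = -286.5000.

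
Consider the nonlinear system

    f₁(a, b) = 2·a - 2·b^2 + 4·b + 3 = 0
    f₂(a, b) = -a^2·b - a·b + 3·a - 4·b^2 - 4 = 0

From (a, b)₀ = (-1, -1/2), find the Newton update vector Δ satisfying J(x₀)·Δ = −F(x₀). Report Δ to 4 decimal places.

At (-1, -1/2): F = (-1.5000, -8.0000).
Jacobian J = [[2, -4·b + 4], [-2·a·b - b + 3, -a^2 - a - 8·b]].
At the point, J = [[2.0000, 6.0000], [2.5000, 4.0000]] (det J = -7.0000).
Solving J·Δ = −F gives Δ = (6.0000, -1.7500).

(6.0000, -1.7500)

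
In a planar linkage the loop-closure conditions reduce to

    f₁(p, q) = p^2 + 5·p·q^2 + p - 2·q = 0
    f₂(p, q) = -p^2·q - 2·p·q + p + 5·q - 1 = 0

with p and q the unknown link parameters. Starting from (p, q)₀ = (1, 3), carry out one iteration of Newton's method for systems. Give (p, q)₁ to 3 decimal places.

At (1, 3): F = (41.000, 6.000).
Jacobian J = [[2·p + 5·q^2 + 1, 10·p·q - 2], [-2·p·q - 2·q + 1, -p^2 - 2·p + 5]].
At the point, J = [[48.000, 28.000], [-11.000, 2.000]] (det J = 404.000).
Solving J·Δ = −F gives Δ = (0.213, -1.829).
Then the next iterate is (p, q)₁ = (1.213, 1.171).

(1.213, 1.171)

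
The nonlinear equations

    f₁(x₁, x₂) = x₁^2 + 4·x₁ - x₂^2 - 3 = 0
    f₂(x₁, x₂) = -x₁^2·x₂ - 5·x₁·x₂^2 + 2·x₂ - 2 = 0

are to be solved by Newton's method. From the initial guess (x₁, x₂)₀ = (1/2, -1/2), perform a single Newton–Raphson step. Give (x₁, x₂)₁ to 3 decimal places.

At (1/2, -1/2): F = (-1.000, -3.500).
Jacobian J = [[2·x₁ + 4, -2·x₂], [-2·x₁·x₂ - 5·x₂^2, -x₁^2 - 10·x₁·x₂ + 2]].
At the point, J = [[5.000, 1.000], [-0.750, 4.250]] (det J = 22.000).
Solving J·Δ = −F gives Δ = (0.034, 0.830).
Then the next iterate is (x₁, x₂)₁ = (0.534, 0.330).

(0.534, 0.330)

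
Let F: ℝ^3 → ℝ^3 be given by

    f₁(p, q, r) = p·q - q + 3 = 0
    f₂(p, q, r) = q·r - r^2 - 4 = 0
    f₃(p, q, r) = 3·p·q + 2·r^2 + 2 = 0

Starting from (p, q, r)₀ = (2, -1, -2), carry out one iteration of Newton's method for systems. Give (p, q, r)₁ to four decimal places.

At (2, -1, -2): F = (2.0000, -6.0000, 4.0000).
Jacobian J = [[q, p - 1, 0], [0, r, q - 2·r], [3·q, 3·p, 4·r]].
At the point, J = [[-1.0000, 1.0000, 0.0000], [0.0000, -2.0000, 3.0000], [-3.0000, 6.0000, -8.0000]] (det J = -7.0000).
Solving J·Δ = −F gives Δ = (-5.7143, -7.7143, -3.1429).
Then the next iterate is (p, q, r)₁ = (-3.7143, -8.7143, -5.1429).

(-3.7143, -8.7143, -5.1429)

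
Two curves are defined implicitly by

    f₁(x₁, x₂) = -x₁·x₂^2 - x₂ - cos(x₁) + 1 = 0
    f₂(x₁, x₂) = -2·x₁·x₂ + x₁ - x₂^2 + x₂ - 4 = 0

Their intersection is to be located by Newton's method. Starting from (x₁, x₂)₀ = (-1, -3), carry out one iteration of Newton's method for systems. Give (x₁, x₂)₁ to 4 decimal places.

At (-1, -3): F = (12.459698, -23.0000).
Jacobian J = [[-x₂^2 + sin(x₁), -2·x₁·x₂ - 1], [-2·x₂ + 1, -2·x₁ - 2·x₂ + 1]].
At the point, J = [[-9.841471, -7.0000], [7.0000, 9.0000]] (det J = -39.573239).
Solving J·Δ = −F gives Δ = (-1.2347, 3.5159).
Then the next iterate is (x₁, x₂)₁ = (-2.2347, 0.5159).

(-2.2347, 0.5159)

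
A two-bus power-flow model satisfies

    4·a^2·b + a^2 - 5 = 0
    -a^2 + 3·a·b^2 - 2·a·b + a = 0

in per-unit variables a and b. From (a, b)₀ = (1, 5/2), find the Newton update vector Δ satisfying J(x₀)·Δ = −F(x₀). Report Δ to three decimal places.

(-0.098, -0.962)

At (1, 5/2): F = (6.000, 13.750).
Jacobian J = [[8·a·b + 2·a, 4·a^2], [-2·a + 3·b^2 - 2·b + 1, 6·a·b - 2·a]].
At the point, J = [[22.000, 4.000], [12.750, 13.000]] (det J = 235.000).
Solving J·Δ = −F gives Δ = (-0.098, -0.962).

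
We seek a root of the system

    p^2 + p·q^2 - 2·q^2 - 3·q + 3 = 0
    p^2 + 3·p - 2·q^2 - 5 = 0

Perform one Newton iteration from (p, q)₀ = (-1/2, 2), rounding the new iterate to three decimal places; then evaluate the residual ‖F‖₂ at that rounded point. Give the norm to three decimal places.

6282.175

At (-1/2, 2): F = (-12.750, -14.250).
Jacobian J = [[2·p + q^2, 2·p·q - 4·q - 3], [2·p + 3, -4·q]].
At the point, J = [[3.000, -13.000], [2.000, -8.000]] (det J = 2.000).
Solving J·Δ = −F gives Δ = (41.625, 8.625).
Then the next iterate is (p, q)₁ = (41.125, 10.625).
Re-evaluating at (41.125, 10.625): F = (6079.23633, 1583.85938), so ‖F‖₂ = 6282.175.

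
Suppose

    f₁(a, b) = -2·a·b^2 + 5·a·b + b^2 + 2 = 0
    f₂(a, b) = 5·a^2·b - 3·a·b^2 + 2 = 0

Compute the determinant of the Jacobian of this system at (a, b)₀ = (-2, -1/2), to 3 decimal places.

96.750

J = [[-2·b^2 + 5·b, -4·a·b + 5·a + 2·b], [10·a·b - 3·b^2, 5·a^2 - 6·a·b]].
At the point, J = [[-3.000, -15.000], [9.250, 14.000]].
det J = 96.750.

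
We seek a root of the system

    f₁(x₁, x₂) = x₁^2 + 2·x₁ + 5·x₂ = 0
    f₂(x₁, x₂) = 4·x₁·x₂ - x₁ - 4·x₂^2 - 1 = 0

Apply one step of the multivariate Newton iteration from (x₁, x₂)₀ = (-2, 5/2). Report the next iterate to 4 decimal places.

(9.8182, 4.7273)

At (-2, 5/2): F = (12.5000, -44.0000).
Jacobian J = [[2·x₁ + 2, 5], [4·x₂ - 1, 4·x₁ - 8·x₂]].
At the point, J = [[-2.0000, 5.0000], [9.0000, -28.0000]] (det J = 11.0000).
Solving J·Δ = −F gives Δ = (11.8182, 2.2273).
Then the next iterate is (x₁, x₂)₁ = (9.8182, 4.7273).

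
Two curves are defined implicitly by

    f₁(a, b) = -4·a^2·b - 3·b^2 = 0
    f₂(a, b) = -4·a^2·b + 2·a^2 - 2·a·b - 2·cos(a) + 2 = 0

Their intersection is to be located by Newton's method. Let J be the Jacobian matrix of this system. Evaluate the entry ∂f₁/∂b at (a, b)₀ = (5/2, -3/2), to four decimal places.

∂f₁/∂b = -4·a^2 - 6·b.
At (5/2, -3/2) this is -16.0000.

-16.0000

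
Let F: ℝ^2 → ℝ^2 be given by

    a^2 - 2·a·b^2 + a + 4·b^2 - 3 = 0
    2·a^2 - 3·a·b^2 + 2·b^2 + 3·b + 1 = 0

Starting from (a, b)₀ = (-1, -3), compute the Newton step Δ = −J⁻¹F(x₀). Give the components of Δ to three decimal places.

At (-1, -3): F = (51.000, 39.000).
Jacobian J = [[2·a - 2·b^2 + 1, -4·a·b + 8·b], [4·a - 3·b^2, -6·a·b + 4·b + 3]].
At the point, J = [[-19.000, -36.000], [-31.000, -27.000]] (det J = -603.000).
Solving J·Δ = −F gives Δ = (0.045, 1.393).

(0.045, 1.393)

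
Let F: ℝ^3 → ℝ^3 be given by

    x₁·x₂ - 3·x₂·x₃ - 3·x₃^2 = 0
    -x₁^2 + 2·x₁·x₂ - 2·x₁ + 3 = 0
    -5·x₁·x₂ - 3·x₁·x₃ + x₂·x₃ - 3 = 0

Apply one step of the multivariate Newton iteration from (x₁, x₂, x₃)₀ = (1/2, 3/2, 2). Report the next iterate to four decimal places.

(0.1204, -1.7500, 1.8215)

At (1/2, 3/2, 2): F = (-20.2500, 3.2500, -6.7500).
Jacobian J = [[x₂, x₁ - 3·x₃, -3·x₂ - 6·x₃], [-2·x₁ + 2·x₂ - 2, 2·x₁, 0], [-5·x₂ - 3·x₃, -5·x₁ + x₃, -3·x₁ + x₂]].
At the point, J = [[1.5000, -5.5000, -16.5000], [0.0000, 1.0000, 0.0000], [-13.5000, -0.5000, 0.0000]] (det J = -222.7500).
Solving J·Δ = −F gives Δ = (-0.3796, -3.2500, -0.1785).
Then the next iterate is (x₁, x₂, x₃)₁ = (0.1204, -1.7500, 1.8215).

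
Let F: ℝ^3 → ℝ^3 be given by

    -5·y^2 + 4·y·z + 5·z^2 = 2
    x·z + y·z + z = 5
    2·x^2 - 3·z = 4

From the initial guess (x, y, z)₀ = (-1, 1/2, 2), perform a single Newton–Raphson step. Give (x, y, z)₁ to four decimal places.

(-1.9548, 3.8032, 0.6064)

At (-1, 1/2, 2): F = (20.7500, -4.0000, -8.0000).
Jacobian J = [[0, -10·y + 4·z, 4·y + 10·z], [z, z, x + y + 1], [4·x, 0, -3]].
At the point, J = [[0.0000, 3.0000, 22.0000], [2.0000, 2.0000, 0.5000], [-4.0000, 0.0000, -3.0000]] (det J = 188.0000).
Solving J·Δ = −F gives Δ = (-0.9548, 3.3032, -1.3936).
Then the next iterate is (x, y, z)₁ = (-1.9548, 3.8032, 0.6064).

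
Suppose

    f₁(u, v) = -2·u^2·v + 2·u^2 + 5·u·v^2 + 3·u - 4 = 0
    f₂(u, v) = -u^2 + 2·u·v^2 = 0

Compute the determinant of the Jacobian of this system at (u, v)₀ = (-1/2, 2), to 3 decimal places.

J = [[-4·u·v + 4·u + 5·v^2 + 3, -2·u^2 + 10·u·v], [-2·u + 2·v^2, 4·u·v]].
At the point, J = [[25.000, -10.500], [9.000, -4.000]].
det J = -5.500.

-5.500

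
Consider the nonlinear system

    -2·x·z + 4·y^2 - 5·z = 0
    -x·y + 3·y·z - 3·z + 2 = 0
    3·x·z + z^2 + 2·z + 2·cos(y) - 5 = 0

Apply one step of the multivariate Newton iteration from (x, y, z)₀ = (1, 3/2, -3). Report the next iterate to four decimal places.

At (1, 3/2, -3): F = (30.0000, -4.0000, -10.858526).
Jacobian J = [[-2·z, 8·y, -2·x - 5], [-y, -x + 3·z, 3·y - 3], [3·z, -2·sin(y), 3·x + 2·z + 2]].
At the point, J = [[6.0000, 12.0000, -7.0000], [-1.5000, -10.0000, 1.5000], [-9.0000, -1.994990, -1.0000]] (det J = 507.007515).
Solving J·Δ = −F gives Δ = (-1.6776, 0.3753, 3.4912).
Then the next iterate is (x, y, z)₁ = (-0.6776, 1.8753, 0.4912).

(-0.6776, 1.8753, 0.4912)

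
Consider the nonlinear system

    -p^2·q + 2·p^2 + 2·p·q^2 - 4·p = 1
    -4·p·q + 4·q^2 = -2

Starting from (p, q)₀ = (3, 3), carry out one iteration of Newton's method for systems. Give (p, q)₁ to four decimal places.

At (3, 3): F = (32.0000, 2.0000).
Jacobian J = [[-2·p·q + 4·p + 2·q^2 - 4, -p^2 + 4·p·q], [-4·q, -4·p + 8·q]].
At the point, J = [[8.0000, 27.0000], [-12.0000, 12.0000]] (det J = 420.0000).
Solving J·Δ = −F gives Δ = (-0.7857, -0.9524).
Then the next iterate is (p, q)₁ = (2.2143, 2.0476).

(2.2143, 2.0476)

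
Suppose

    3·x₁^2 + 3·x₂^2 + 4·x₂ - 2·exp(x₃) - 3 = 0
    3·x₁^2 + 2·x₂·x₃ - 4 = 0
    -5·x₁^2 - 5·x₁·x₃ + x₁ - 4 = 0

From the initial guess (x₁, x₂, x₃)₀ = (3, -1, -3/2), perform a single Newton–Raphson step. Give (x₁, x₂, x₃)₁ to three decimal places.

(2.190, 3.076, -1.905)

At (3, -1, -3/2): F = (22.55374, 26.000, -23.500).
Jacobian J = [[6·x₁, 6·x₂ + 4, -2·exp(x₃)], [6·x₁, 2·x₃, 2·x₂], [-10·x₁ - 5·x₃ + 1, 0, -5·x₁]].
At the point, J = [[18.000, -2.000, -0.44626], [18.000, -3.000, -2.000], [-21.500, 0.000, -15.000]] (det J = 212.78379).
Solving J·Δ = −F gives Δ = (-0.810, 4.076, -0.405).
Then the next iterate is (x₁, x₂, x₃)₁ = (2.190, 3.076, -1.905).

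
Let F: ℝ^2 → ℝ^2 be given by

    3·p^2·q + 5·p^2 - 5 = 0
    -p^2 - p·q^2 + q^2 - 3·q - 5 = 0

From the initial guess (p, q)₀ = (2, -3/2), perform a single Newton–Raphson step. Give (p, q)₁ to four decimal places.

(0.9200, -1.0700)

At (2, -3/2): F = (-3.0000, -6.7500).
Jacobian J = [[6·p·q + 10·p, 3·p^2], [-2·p - q^2, -2·p·q + 2·q - 3]].
At the point, J = [[2.0000, 12.0000], [-6.2500, 0.0000]] (det J = 75.0000).
Solving J·Δ = −F gives Δ = (-1.0800, 0.4300).
Then the next iterate is (p, q)₁ = (0.9200, -1.0700).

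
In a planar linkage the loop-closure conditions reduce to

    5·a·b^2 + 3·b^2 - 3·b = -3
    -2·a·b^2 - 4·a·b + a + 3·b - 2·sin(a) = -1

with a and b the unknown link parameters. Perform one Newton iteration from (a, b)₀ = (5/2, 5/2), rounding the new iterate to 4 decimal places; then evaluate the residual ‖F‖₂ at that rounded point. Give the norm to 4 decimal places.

30.3366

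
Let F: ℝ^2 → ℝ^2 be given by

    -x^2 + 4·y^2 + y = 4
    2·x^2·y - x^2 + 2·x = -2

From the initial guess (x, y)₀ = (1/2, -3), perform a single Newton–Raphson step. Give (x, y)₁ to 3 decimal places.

(0.873, -1.766)

At (1/2, -3): F = (28.750, 1.250).
Jacobian J = [[-2·x, 8·y + 1], [4·x·y - 2·x + 2, 2·x^2]].
At the point, J = [[-1.000, -23.000], [-5.000, 0.500]] (det J = -115.500).
Solving J·Δ = −F gives Δ = (0.373, 1.234).
Then the next iterate is (x, y)₁ = (0.873, -1.766).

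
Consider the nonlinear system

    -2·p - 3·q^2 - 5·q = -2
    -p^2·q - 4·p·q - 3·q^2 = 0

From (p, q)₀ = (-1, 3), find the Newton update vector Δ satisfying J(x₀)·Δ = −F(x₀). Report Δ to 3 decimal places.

(1.444, -1.778)

At (-1, 3): F = (-38.000, -18.000).
Jacobian J = [[-2, -6·q - 5], [-2·p·q - 4·q, -p^2 - 4·p - 6·q]].
At the point, J = [[-2.000, -23.000], [-6.000, -15.000]] (det J = -108.000).
Solving J·Δ = −F gives Δ = (1.444, -1.778).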